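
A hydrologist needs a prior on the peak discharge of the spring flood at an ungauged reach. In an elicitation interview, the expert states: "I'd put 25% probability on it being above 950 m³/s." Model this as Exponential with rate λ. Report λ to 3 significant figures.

P(T > 950.0) = e^(−λ·950.0) = 0.25, so λ = −ln(0.25)/950.0 = 0.00146.

λ ≈ 0.00146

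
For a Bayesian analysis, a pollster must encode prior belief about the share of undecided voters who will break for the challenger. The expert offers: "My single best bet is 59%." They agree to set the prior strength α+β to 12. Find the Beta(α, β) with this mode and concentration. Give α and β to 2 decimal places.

α = 6.90, β = 5.10

For α,β > 1 the Beta mode is (α−1)/(α+β−2). With α+β = 12, the mode is (α−1)/10.
Set (α−1)/10 = 0.59 → α = 1 + 0.59·10 = 6.90.
β = 12 − α = 5.10.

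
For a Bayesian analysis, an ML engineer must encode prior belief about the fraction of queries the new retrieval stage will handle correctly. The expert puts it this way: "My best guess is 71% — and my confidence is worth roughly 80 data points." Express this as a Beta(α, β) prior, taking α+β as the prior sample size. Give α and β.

Under the effective-sample-size interpretation, Beta(α, β) has prior mean α/(α+β) and prior sample size α+β.
So α+β = 80 and α/(α+β) = 0.71, giving α = 0.71·80 = 56.8 and β = 80 − 56.8 = 23.2.

α = 56.8, β = 23.2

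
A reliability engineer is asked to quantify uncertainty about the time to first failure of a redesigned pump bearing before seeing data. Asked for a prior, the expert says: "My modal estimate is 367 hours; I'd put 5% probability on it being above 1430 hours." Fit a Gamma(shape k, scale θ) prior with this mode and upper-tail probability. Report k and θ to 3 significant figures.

k ≈ 2.37, θ ≈ 268

Gamma(k,θ) with k>1 has mode (k−1)θ, so θ = 367/(k−1).
Need P(X < 1430) = 0.95 with θ tied to k this way. Start at k = 2, θ = 367: P(X<1430) ≈ 0.901.
Too low — raise k to concentrate. Iterating converges to k ≈ 2.37.
Then θ = 367/(2.37−1) ≈ 268.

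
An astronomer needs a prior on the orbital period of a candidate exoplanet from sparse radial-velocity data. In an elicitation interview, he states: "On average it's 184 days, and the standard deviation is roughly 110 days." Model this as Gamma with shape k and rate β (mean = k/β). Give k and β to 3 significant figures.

k ≈ 2.8, β ≈ 0.0152

For Gamma(k, rate β): mean = k/β, variance = k/β², so CV = 1/√k.
CV = SD/mean = 110/184 = 0.5978, hence k = 1/CV² = 2.8.
Then β = k/mean = 2.8/184 = 0.0152.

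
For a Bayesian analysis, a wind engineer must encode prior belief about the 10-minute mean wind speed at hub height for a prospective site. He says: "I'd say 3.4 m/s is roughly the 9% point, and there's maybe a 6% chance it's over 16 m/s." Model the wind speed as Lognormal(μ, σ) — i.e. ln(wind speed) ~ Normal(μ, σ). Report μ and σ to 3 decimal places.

If T ~ Lognormal(μ,σ) then ln T ~ Normal(μ,σ), so the p-quantile of ln T is μ + z_p·σ.
ln(3.4) = 1.224 and ln(16) = 2.773; z_{0.09} = -1.341, z_{0.94} = 1.555.
σ = (2.773 − 1.224)/(1.555 − (-1.341)) = 0.535.
μ = 1.224 − (-1.341)·0.535 = 1.941.

μ ≈ 1.941, σ ≈ 0.535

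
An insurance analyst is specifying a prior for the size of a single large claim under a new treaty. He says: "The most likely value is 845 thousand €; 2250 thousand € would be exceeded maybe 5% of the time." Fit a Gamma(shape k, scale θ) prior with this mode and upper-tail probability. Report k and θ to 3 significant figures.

k ≈ 3.81, θ ≈ 301

Gamma(k,θ) with k>1 has mode (k−1)θ, so θ = 845/(k−1).
Need P(X < 2250) = 0.95 with θ tied to k this way. Start at k = 2, θ = 845: P(X<2250) ≈ 0.744.
Too low — raise k to concentrate. Iterating converges to k ≈ 3.81.
Then θ = 845/(3.81−1) ≈ 301.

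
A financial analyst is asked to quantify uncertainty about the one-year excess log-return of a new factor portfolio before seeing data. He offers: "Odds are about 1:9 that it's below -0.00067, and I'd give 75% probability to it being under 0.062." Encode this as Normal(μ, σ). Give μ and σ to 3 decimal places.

The p-quantile of Normal(μ,σ) is μ + z_p·σ, with z_{0.1} = -1.282 and z_{0.75} = 0.6745.
Eliminate σ: μ = (z₂·x₁ − z₁·x₂)/(z₂ − z₁) = (0.6745·-0.00067 − (-1.282)·0.062)/1.956 = 0.040.
Then σ = (x₂ − x₁)/(z₂ − z₁) = (0.062 − -0.00067)/1.956 = 0.032.

μ = 0.040, σ = 0.032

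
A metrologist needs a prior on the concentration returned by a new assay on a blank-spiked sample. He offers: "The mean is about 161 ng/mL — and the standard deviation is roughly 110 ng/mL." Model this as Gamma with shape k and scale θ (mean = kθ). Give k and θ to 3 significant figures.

For Gamma(k, scale θ): mean = kθ, variance = kθ², so CV = 1/√k.
CV = SD/mean = 110/161 = 0.6832, hence k = 1/CV² = 2.14.
Then θ = mean/k = 161/2.14 = 75.2.

k ≈ 2.14, θ ≈ 75.2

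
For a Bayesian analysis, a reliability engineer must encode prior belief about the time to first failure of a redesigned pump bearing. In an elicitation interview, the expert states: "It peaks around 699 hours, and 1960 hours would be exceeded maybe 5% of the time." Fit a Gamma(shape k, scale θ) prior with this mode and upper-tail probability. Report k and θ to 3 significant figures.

Gamma(k,θ) with k>1 has mode (k−1)θ, so θ = 699/(k−1).
Need P(X < 1960) = 0.95 with θ tied to k this way. Start at k = 2, θ = 699: P(X<1960) ≈ 0.770.
Too low — raise k to concentrate. Iterating converges to k ≈ 3.52.
Then θ = 699/(3.52−1) ≈ 278.

k ≈ 3.52, θ ≈ 278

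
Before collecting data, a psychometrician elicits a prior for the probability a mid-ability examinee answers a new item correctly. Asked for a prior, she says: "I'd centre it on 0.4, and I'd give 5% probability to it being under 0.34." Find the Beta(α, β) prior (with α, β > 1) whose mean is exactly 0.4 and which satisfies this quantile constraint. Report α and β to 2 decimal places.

α ≈ 70.25, β ≈ 105.38

With mean 0.4 fixed, write α = 0.4s, β = 0.6s where s = α+β.
Need P(θ < 0.34) = 0.05 under Beta(0.4s, 0.6s). Normal approximation: (q−m)/√(m(1−m)/s) ≈ z_{0.05} = -1.64, so s ≈ 0.4·0.6·(-1.64)²/(0.34−0.4)² = 180.4.
At s = 180.4: P(θ<0.34) ≈ 0.048. Adjusting to match 0.05 gives s ≈ 175.63.
So α = 0.4·175.63 ≈ 70.25, β = 0.6·175.63 ≈ 105.38.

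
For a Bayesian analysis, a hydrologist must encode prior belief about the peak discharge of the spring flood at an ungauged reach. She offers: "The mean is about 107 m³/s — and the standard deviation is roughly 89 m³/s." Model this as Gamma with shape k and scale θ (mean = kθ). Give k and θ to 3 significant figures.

For Gamma(k, scale θ): mean = kθ, variance = kθ², so CV = 1/√k.
CV = SD/mean = 89/107 = 0.8318, hence k = 1/CV² = 1.45.
Then θ = mean/k = 107/1.45 = 74.

k ≈ 1.45, θ ≈ 74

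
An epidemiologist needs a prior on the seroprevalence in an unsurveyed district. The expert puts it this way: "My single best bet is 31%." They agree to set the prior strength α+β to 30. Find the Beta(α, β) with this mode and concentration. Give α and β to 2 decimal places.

For α,β > 1 the Beta mode is (α−1)/(α+β−2). With α+β = 30, the mode is (α−1)/28.
Set (α−1)/28 = 0.31 → α = 1 + 0.31·28 = 9.68.
β = 30 − α = 20.32.

α = 9.68, β = 20.32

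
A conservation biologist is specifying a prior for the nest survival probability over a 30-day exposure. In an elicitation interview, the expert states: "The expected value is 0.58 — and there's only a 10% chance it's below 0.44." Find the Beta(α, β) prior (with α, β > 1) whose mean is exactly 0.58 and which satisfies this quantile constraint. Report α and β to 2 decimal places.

α ≈ 11.93, β ≈ 8.64

With mean 0.58 fixed, write α = 0.58s, β = 0.42s where s = α+β.
Need P(θ < 0.44) = 0.1 under Beta(0.58s, 0.42s). Normal approximation: (q−m)/√(m(1−m)/s) ≈ z_{0.1} = -1.28, so s ≈ 0.58·0.42·(-1.28)²/(0.44−0.58)² = 20.4.
At s = 20.4: P(θ<0.44) ≈ 0.101. Adjusting to match 0.1 gives s ≈ 20.57.
So α = 0.58·20.57 ≈ 11.93, β = 0.42·20.57 ≈ 8.64.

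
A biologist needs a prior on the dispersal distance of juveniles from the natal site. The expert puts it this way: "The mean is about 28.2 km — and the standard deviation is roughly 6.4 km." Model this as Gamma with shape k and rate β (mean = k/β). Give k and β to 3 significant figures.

For Gamma(k, rate β): mean = k/β, variance = k/β², so CV = 1/√k.
CV = SD/mean = 6.4/28.2 = 0.227, hence k = 1/CV² = 19.4.
Then β = k/mean = 19.4/28.2 = 0.688.

k ≈ 19.4, β ≈ 0.688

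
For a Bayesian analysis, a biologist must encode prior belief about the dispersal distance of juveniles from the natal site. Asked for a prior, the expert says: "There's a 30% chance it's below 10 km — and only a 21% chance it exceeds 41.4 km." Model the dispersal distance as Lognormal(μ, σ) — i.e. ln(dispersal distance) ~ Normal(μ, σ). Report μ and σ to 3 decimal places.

μ ≈ 2.862, σ ≈ 1.068

If T ~ Lognormal(μ,σ) then ln T ~ Normal(μ,σ), so the p-quantile of ln T is μ + z_p·σ.
ln(10) = 2.303 and ln(41.4) = 3.723; z_{0.3} = -0.5244, z_{0.79} = 0.8064.
σ = (3.723 − 2.303)/(0.8064 − (-0.5244)) = 1.068.
μ = 2.303 − (-0.5244)·1.068 = 2.862.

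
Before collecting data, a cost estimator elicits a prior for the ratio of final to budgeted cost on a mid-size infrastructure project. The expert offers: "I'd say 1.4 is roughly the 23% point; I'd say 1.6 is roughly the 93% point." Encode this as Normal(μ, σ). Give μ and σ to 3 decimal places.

For Normal(μ,σ), the p-quantile is μ + z_p·σ. Here z_{0.23} = -0.7388, z_{0.93} = 1.476.
So 1.4 = μ − 0.7388σ and 1.6 = μ + 1.476σ.
Subtracting: σ = (1.6 − 1.4)/(1.476 − (-0.7388)) = 0.090.
Then μ = 1.4 − (-0.7388)·0.090 = 1.467.

μ = 1.467, σ = 0.090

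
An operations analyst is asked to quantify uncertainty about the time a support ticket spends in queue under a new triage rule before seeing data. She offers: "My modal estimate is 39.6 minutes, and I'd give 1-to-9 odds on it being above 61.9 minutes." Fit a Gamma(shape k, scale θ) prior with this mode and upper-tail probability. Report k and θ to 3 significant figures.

k ≈ 10.4, θ ≈ 4.22

Gamma(k,θ) with k>1 has mode (k−1)θ, so θ = 39.6/(k−1).
Need P(X < 61.9) = 0.9 with θ tied to k this way. Start at k = 2, θ = 39.6: P(X<61.9) ≈ 0.463.
Too low — raise k to concentrate. Iterating converges to k ≈ 10.4.
Then θ = 39.6/(10.4−1) ≈ 4.22.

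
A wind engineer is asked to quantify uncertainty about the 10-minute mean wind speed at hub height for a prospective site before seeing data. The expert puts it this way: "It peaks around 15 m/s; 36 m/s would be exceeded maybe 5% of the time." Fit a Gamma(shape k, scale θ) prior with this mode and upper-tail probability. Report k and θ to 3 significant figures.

k ≈ 4.56, θ ≈ 4.21

Gamma(k,θ) with k>1 has mode (k−1)θ, so θ = 15/(k−1).
Need P(X < 36) = 0.95 with θ tied to k this way. Start at k = 2, θ = 15: P(X<36) ≈ 0.692.
Too low — raise k to concentrate. Iterating converges to k ≈ 4.56.
Then θ = 15/(4.56−1) ≈ 4.21.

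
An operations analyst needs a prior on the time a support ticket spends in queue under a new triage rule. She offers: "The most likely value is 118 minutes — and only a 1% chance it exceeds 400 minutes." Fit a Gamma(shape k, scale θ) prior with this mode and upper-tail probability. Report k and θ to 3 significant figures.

Gamma(k,θ) with k>1 has mode (k−1)θ, so θ = 118/(k−1).
Need P(X < 400) = 0.99 with θ tied to k this way. Start at k = 2, θ = 118: P(X<400) ≈ 0.852.
Too low — raise k to concentrate. Iterating converges to k ≈ 3.93.
Then θ = 118/(3.93−1) ≈ 40.3.

k ≈ 3.93, θ ≈ 40.3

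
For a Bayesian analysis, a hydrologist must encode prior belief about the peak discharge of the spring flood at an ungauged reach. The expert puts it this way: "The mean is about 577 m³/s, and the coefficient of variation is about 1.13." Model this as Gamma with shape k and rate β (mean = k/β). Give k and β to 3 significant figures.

For Gamma(k, rate β): mean = k/β, variance = k/β², so CV = 1/√k.
CV = 1.13, hence k = 1/CV² = 0.783.
Then β = k/mean = 0.783/577 = 0.00136.

k ≈ 0.783, β ≈ 0.00136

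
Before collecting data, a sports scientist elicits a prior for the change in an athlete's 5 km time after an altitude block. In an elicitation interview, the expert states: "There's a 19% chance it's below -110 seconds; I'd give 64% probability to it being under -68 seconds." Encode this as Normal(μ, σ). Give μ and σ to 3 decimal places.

μ = -80.177, σ = 33.971

For Normal(μ,σ), the p-quantile is μ + z_p·σ. Here z_{0.19} = -0.8779, z_{0.64} = 0.3585.
So -110 = μ − 0.8779σ and -68 = μ + 0.3585σ.
Subtracting: σ = (-68 − -110)/(0.3585 − (-0.8779)) = 33.971.
Then μ = -110 − (-0.8779)·33.971 = -80.177.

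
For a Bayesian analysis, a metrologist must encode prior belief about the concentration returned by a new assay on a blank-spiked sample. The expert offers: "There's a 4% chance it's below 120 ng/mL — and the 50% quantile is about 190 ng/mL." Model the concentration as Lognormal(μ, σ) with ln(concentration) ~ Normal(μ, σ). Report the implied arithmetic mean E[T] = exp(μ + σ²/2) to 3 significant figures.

If T ~ Lognormal(μ,σ) then ln T ~ Normal(μ,σ), so the p-quantile of ln T is μ + z_p·σ.
ln(120) = 4.787 and ln(190) = 5.247; z_{0.04} = -1.751, z_{0.5} = 0.
σ = (5.247 − 4.787)/(0 − (-1.751)) = 0.262.
μ = 4.787 − (-1.751)·0.262 = 5.247.
E[T] = exp(μ + σ²/2) = exp(5.247 + 0.0344) = 197 ng/mL.

E[T] ≈ 197 ng/mL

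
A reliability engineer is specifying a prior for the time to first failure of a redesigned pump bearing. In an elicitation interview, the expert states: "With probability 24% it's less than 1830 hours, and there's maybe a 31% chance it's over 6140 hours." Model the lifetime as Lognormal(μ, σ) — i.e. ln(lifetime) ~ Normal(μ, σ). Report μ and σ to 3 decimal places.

μ ≈ 8.223, σ ≈ 1.007

If T ~ Lognormal(μ,σ) then ln T ~ Normal(μ,σ), so the p-quantile of ln T is μ + z_p·σ.
ln(1830) = 7.512 and ln(6140) = 8.723; z_{0.24} = -0.7063, z_{0.69} = 0.4959.
σ = (8.723 − 7.512)/(0.4959 − (-0.7063)) = 1.007.
μ = 7.512 − (-0.7063)·1.007 = 8.223.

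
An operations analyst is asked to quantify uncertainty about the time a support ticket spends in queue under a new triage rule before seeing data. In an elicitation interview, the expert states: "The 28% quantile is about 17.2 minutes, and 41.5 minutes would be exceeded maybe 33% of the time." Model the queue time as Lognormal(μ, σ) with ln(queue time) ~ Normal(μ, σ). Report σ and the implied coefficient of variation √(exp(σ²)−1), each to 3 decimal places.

If T ~ Lognormal(μ,σ) then ln T ~ Normal(μ,σ), so the p-quantile of ln T is μ + z_p·σ.
ln(17.2) = 2.845 and ln(41.5) = 3.726; z_{0.28} = -0.5828, z_{0.67} = 0.4399.
σ = (3.726 − 2.845)/(0.4399 − (-0.5828)) = 0.861.
μ = 2.845 − (-0.5828)·0.861 = 3.347.
CV = √(exp(σ²)−1) = √(exp(0.7416)−1) = 1.049.

σ ≈ 0.861, CV ≈ 1.049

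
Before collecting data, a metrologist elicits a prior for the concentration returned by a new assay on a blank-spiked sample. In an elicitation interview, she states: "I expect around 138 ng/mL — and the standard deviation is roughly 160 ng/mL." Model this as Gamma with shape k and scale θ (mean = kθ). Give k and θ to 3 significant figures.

For Gamma(k, scale θ): mean = kθ, variance = kθ², so CV = 1/√k.
CV = SD/mean = 160/138 = 1.159, hence k = 1/CV² = 0.744.
Then θ = mean/k = 138/0.744 = 186.

k ≈ 0.744, θ ≈ 186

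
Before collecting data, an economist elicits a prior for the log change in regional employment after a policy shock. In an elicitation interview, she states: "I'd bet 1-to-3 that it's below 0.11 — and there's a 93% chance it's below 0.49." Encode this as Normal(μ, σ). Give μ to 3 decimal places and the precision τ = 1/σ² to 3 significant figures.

The p-quantile of Normal(μ,σ) is μ + z_p·σ, with z_{0.25} = -0.6745 and z_{0.93} = 1.476.
Eliminate σ: μ = (z₂·x₁ − z₁·x₂)/(z₂ − z₁) = (1.476·0.11 − (-0.6745)·0.49)/2.15 = 0.229.
Then σ = (x₂ − x₁)/(z₂ − z₁) = (0.49 − 0.11)/2.15 = 0.177.
Precision τ = 1/σ² = 1/0.1767² = 32.

μ = 0.229, τ = 32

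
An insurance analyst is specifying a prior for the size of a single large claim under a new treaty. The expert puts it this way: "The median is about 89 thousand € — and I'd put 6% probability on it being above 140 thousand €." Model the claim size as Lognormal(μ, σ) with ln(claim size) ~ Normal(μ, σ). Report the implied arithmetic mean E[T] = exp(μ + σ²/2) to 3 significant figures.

If T ~ Lognormal(μ,σ) then ln T ~ Normal(μ,σ), so the p-quantile of ln T is μ + z_p·σ.
ln(89) = 4.489 and ln(140) = 4.942; z_{0.5} = 0, z_{0.94} = 1.555.
σ = (4.942 − 4.489)/(1.555 − (0)) = 0.291.
μ = 4.489 − (0)·0.291 = 4.489.
E[T] = exp(μ + σ²/2) = exp(4.489 + 0.0424) = 92.9 thousand €.

E[T] ≈ 92.9 thousand €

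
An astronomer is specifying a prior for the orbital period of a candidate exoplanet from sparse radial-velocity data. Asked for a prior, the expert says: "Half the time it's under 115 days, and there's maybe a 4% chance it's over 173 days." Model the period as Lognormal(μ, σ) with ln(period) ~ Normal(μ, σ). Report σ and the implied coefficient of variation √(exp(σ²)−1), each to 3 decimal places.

If T ~ Lognormal(μ,σ) then ln T ~ Normal(μ,σ), so the p-quantile of ln T is μ + z_p·σ.
ln(115) = 4.745 and ln(173) = 5.153; z_{0.5} = 0, z_{0.96} = 1.751.
σ = (5.153 − 4.745)/(1.751 − (0)) = 0.233.
μ = 4.745 − (0)·0.233 = 4.745.
CV = √(exp(σ²)−1) = √(exp(0.0544)−1) = 0.236.

σ ≈ 0.233, CV ≈ 0.236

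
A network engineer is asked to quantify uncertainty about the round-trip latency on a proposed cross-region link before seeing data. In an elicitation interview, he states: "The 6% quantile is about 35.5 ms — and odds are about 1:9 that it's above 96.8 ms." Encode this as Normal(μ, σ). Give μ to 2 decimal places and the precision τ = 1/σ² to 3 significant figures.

The p-quantile of Normal(μ,σ) is μ + z_p·σ, with z_{0.06} = -1.555 and z_{0.9} = 1.282.
Eliminate σ: μ = (z₂·x₁ − z₁·x₂)/(z₂ − z₁) = (1.282·35.5 − (-1.555)·96.8)/2.836 = 69.10.
Then σ = (x₂ − x₁)/(z₂ − z₁) = (96.8 − 35.5)/2.836 = 21.61.
Precision τ = 1/σ² = 1/21.61² = 0.00214.

μ = 69.10, τ = 0.00214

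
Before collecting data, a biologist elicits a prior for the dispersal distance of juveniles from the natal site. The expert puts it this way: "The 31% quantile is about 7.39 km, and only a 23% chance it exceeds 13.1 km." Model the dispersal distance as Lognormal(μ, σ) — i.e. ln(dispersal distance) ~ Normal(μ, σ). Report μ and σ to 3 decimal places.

If T ~ Lognormal(μ,σ) then ln T ~ Normal(μ,σ), so the p-quantile of ln T is μ + z_p·σ.
ln(7.39) = 2 and ln(13.1) = 2.573; z_{0.31} = -0.4959, z_{0.77} = 0.7388.
σ = (2.573 − 2)/(0.7388 − (-0.4959)) = 0.464.
μ = 2 − (-0.4959)·0.464 = 2.230.

μ ≈ 2.230, σ ≈ 0.464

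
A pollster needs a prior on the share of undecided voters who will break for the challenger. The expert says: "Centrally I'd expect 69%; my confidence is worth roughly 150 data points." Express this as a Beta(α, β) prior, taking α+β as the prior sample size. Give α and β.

Under the effective-sample-size interpretation, Beta(α, β) has prior mean α/(α+β) and prior sample size α+β.
So α+β = 150 and α/(α+β) = 0.69, giving α = 0.69·150 = 103.5 and β = 150 − 103.5 = 46.5.

α = 103.5, β = 46.5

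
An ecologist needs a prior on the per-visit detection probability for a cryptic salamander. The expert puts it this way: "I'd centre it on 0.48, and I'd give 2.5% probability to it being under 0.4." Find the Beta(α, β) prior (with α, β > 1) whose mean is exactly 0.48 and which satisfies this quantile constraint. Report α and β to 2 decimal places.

With mean 0.48 fixed, write α = 0.48s, β = 0.52s where s = α+β.
Need P(θ < 0.4) = 0.025 under Beta(0.48s, 0.52s). Normal approximation: (q−m)/√(m(1−m)/s) ≈ z_{0.025} = -1.96, so s ≈ 0.48·0.52·(-1.96)²/(0.4−0.48)² = 149.8.
At s = 149.8: P(θ<0.4) ≈ 0.024. Adjusting to match 0.025 gives s ≈ 147.43.
So α = 0.48·147.43 ≈ 70.76, β = 0.52·147.43 ≈ 76.66.

α ≈ 70.76, β ≈ 76.66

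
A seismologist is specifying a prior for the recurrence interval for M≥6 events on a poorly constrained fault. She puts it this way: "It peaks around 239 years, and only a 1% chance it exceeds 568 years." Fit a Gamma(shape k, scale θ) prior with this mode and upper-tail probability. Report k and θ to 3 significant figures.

Gamma(k,θ) with k>1 has mode (k−1)θ, so θ = 239/(k−1).
Need P(X < 568) = 0.99 with θ tied to k this way. Start at k = 2, θ = 239: P(X<568) ≈ 0.686.
Too low — raise k to concentrate. Iterating converges to k ≈ 7.33.
Then θ = 239/(7.33−1) ≈ 37.7.

k ≈ 7.33, θ ≈ 37.7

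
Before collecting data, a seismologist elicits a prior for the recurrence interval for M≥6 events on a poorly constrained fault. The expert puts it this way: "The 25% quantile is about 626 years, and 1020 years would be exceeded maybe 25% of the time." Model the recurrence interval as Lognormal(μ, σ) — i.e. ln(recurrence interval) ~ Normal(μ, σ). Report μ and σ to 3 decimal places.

If T ~ Lognormal(μ,σ) then ln T ~ Normal(μ,σ), so the p-quantile of ln T is μ + z_p·σ.
ln(626) = 6.439 and ln(1020) = 6.928; z_{0.25} = -0.6745, z_{0.75} = 0.6745.
σ = (6.928 − 6.439)/(0.6745 − (-0.6745)) = 0.362.
μ = 6.439 − (-0.6745)·0.362 = 6.683.

μ ≈ 6.683, σ ≈ 0.362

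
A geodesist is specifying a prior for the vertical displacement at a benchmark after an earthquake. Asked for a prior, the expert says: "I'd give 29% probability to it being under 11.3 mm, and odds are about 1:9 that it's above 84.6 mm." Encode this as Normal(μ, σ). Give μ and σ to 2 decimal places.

For Normal(μ,σ), the p-quantile is μ + z_p·σ. Here z_{0.29} = -0.5534, z_{0.9} = 1.282.
So 11.3 = μ − 0.5534σ and 84.6 = μ + 1.282σ.
Subtracting: σ = (84.6 − 11.3)/(1.282 − (-0.5534)) = 39.95.
Then μ = 11.3 − (-0.5534)·39.95 = 33.41.

μ = 33.41, σ = 39.95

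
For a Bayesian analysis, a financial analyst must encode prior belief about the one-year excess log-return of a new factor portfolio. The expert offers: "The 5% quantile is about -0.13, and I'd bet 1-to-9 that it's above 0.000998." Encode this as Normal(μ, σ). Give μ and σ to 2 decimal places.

μ = -0.06, σ = 0.04

For Normal(μ,σ), the p-quantile is μ + z_p·σ. Here z_{0.05} = -1.645, z_{0.9} = 1.282.
So -0.13 = μ − 1.645σ and 0.000998 = μ + 1.282σ.
Subtracting: σ = (0.000998 − -0.13)/(1.282 − (-1.645)) = 0.04.
Then μ = -0.13 − (-1.645)·0.04 = -0.06.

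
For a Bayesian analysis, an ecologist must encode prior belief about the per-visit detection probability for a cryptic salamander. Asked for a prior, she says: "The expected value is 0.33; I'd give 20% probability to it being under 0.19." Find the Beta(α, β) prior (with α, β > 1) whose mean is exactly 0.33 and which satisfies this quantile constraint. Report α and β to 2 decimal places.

With mean 0.33 fixed, write α = 0.33s, β = 0.67s where s = α+β.
Need P(θ < 0.19) = 0.2 under Beta(0.33s, 0.67s). Normal approximation: (q−m)/√(m(1−m)/s) ≈ z_{0.2} = -0.842, so s ≈ 0.33·0.67·(-0.842)²/(0.19−0.33)² = 8.0.
At s = 8.0: P(θ<0.19) ≈ 0.206. Adjusting to match 0.2 gives s ≈ 8.29.
So α = 0.33·8.29 ≈ 2.74, β = 0.67·8.29 ≈ 5.56.

α ≈ 2.74, β ≈ 5.56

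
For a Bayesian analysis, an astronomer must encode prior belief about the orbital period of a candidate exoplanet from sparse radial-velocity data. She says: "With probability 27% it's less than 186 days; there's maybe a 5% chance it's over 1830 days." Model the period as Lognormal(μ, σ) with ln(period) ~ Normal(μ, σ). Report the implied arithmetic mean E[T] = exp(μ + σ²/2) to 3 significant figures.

If T ~ Lognormal(μ,σ) then ln T ~ Normal(μ,σ), so the p-quantile of ln T is μ + z_p·σ.
ln(186) = 5.226 and ln(1830) = 7.512; z_{0.27} = -0.6128, z_{0.95} = 1.645.
σ = (7.512 − 5.226)/(1.645 − (-0.6128)) = 1.013.
μ = 5.226 − (-0.6128)·1.013 = 5.846.
E[T] = exp(μ + σ²/2) = exp(5.846 + 0.5128) = 578 days.

E[T] ≈ 578 days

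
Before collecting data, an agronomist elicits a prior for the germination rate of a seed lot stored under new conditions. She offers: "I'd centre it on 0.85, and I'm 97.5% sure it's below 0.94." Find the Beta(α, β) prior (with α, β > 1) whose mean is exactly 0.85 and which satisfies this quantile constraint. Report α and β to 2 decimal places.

With mean 0.85 fixed, write α = 0.85s, β = 0.15s where s = α+β.
Need P(θ < 0.94) = 0.975 under Beta(0.85s, 0.15s). Normal approximation: (q−m)/√(m(1−m)/s) ≈ z_{0.975} = 1.96, so s ≈ 0.85·0.15·(1.96)²/(0.94−0.85)² = 60.5.
At s = 60.5: P(θ<0.94) ≈ 0.992. Adjusting to match 0.975 gives s ≈ 41.62.
So α = 0.85·41.62 ≈ 35.37, β = 0.15·41.62 ≈ 6.24.

α ≈ 35.37, β ≈ 6.24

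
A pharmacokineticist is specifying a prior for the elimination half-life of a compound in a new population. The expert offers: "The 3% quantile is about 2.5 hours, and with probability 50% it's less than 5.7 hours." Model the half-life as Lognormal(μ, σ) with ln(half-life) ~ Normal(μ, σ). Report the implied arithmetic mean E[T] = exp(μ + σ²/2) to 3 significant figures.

E[T] ≈ 6.27 hours

If T ~ Lognormal(μ,σ) then ln T ~ Normal(μ,σ), so the p-quantile of ln T is μ + z_p·σ.
ln(2.5) = 0.9163 and ln(5.7) = 1.74; z_{0.03} = -1.881, z_{0.5} = 0.
σ = (1.74 − 0.9163)/(0 − (-1.881)) = 0.438.
μ = 0.9163 − (-1.881)·0.438 = 1.740.
E[T] = exp(μ + σ²/2) = exp(1.740 + 0.0960) = 6.27 hours.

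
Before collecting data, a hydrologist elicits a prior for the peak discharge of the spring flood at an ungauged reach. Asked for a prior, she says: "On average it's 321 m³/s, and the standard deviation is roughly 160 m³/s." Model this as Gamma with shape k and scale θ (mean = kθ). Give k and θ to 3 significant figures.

For Gamma(k, scale θ): mean = kθ, variance = kθ², so CV = 1/√k.
CV = SD/mean = 160/321 = 0.4984, hence k = 1/CV² = 4.03.
Then θ = mean/k = 321/4.03 = 79.8.

k ≈ 4.03, θ ≈ 79.8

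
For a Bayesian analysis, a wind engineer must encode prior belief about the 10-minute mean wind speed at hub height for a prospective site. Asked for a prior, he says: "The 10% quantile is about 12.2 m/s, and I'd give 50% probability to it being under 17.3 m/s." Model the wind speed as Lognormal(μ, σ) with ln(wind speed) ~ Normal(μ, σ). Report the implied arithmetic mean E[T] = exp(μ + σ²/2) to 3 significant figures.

E[T] ≈ 18 m/s

If T ~ Lognormal(μ,σ) then ln T ~ Normal(μ,σ), so the p-quantile of ln T is μ + z_p·σ.
ln(12.2) = 2.501 and ln(17.3) = 2.851; z_{0.1} = -1.282, z_{0.5} = 0.
σ = (2.851 − 2.501)/(0 − (-1.282)) = 0.273.
μ = 2.501 − (-1.282)·0.273 = 2.851.
E[T] = exp(μ + σ²/2) = exp(2.851 + 0.0371) = 18 m/s.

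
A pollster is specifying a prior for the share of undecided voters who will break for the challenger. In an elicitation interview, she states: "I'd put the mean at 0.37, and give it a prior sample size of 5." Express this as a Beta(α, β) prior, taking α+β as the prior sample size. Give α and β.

Under the effective-sample-size interpretation, Beta(α, β) has prior mean α/(α+β) and prior sample size α+β.
So α+β = 5 and α/(α+β) = 0.37, giving α = 0.37·5 = 1.85 and β = 5 − 1.85 = 3.15.

α = 1.85, β = 3.15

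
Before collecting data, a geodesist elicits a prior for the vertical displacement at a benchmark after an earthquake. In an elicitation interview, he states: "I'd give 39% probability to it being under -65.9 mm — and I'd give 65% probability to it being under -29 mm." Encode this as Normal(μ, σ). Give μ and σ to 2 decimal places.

μ = -50.39, σ = 55.52

For Normal(μ,σ), the p-quantile is μ + z_p·σ. Here z_{0.39} = -0.2793, z_{0.65} = 0.3853.
So -65.9 = μ − 0.2793σ and -29 = μ + 0.3853σ.
Subtracting: σ = (-29 − -65.9)/(0.3853 − (-0.2793)) = 55.52.
Then μ = -65.9 − (-0.2793)·55.52 = -50.39.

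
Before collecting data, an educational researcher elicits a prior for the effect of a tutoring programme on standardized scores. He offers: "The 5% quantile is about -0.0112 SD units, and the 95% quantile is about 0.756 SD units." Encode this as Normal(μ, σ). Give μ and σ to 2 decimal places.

μ = 0.37, σ = 0.23

The p-quantile of Normal(μ,σ) is μ + z_p·σ, with z_{0.05} = -1.645 and z_{0.95} = 1.645.
Eliminate σ: μ = (z₂·x₁ − z₁·x₂)/(z₂ − z₁) = (1.645·-0.0112 − (-1.645)·0.756)/3.29 = 0.37.
Then σ = (x₂ − x₁)/(z₂ − z₁) = (0.756 − -0.0112)/3.29 = 0.23.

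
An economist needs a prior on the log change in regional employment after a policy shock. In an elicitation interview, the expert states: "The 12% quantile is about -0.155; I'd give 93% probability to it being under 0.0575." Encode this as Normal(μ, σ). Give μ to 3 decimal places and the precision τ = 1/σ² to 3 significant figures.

μ = -0.061, τ = 156

The p-quantile of Normal(μ,σ) is μ + z_p·σ, with z_{0.12} = -1.175 and z_{0.93} = 1.476.
Eliminate σ: μ = (z₂·x₁ − z₁·x₂)/(z₂ − z₁) = (1.476·-0.155 − (-1.175)·0.0575)/2.651 = -0.061.
Then σ = (x₂ − x₁)/(z₂ − z₁) = (0.0575 − -0.155)/2.651 = 0.080.
Precision τ = 1/σ² = 1/0.08017² = 156.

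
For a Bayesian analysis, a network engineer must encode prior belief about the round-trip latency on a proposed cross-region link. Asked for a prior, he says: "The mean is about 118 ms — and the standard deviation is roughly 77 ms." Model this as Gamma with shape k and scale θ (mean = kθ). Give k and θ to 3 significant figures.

For Gamma(k, scale θ): mean = kθ, variance = kθ², so CV = 1/√k.
CV = SD/mean = 77/118 = 0.6525, hence k = 1/CV² = 2.35.
Then θ = mean/k = 118/2.35 = 50.2.

k ≈ 2.35, θ ≈ 50.2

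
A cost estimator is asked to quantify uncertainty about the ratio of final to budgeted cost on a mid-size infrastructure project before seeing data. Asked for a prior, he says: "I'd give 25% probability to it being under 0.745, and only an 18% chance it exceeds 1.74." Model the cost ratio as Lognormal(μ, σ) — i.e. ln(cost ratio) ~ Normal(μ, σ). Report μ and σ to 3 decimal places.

μ ≈ 0.065, σ ≈ 0.534

If T ~ Lognormal(μ,σ) then ln T ~ Normal(μ,σ), so the p-quantile of ln T is μ + z_p·σ.
ln(0.745) = -0.2944 and ln(1.74) = 0.5539; z_{0.25} = -0.6745, z_{0.82} = 0.9154.
σ = (0.5539 − -0.2944)/(0.9154 − (-0.6745)) = 0.534.
μ = -0.2944 − (-0.6745)·0.534 = 0.065.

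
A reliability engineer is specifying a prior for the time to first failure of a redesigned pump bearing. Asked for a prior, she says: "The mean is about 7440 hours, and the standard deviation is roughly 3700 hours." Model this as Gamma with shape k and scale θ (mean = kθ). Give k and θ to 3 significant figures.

k ≈ 4.04, θ ≈ 1840

For Gamma(k, scale θ): mean = kθ, variance = kθ², so CV = 1/√k.
CV = SD/mean = 3700/7440 = 0.4973, hence k = 1/CV² = 4.04.
Then θ = mean/k = 7440/4.04 = 1840.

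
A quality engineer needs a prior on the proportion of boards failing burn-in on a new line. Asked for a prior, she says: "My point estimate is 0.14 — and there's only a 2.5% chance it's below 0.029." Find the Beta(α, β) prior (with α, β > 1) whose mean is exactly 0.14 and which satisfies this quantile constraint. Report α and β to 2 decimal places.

With mean 0.14 fixed, write α = 0.14s, β = 0.86s where s = α+β.
Need P(θ < 0.029) = 0.025 under Beta(0.14s, 0.86s). Normal approximation: (q−m)/√(m(1−m)/s) ≈ z_{0.025} = -1.96, so s ≈ 0.14·0.86·(-1.96)²/(0.029−0.14)² = 37.5.
At s = 37.5: P(θ<0.029) ≈ 0.002. Adjusting to match 0.025 gives s ≈ 19.93.
So α = 0.14·19.93 ≈ 2.79, β = 0.86·19.93 ≈ 17.14.

α ≈ 2.79, β ≈ 17.14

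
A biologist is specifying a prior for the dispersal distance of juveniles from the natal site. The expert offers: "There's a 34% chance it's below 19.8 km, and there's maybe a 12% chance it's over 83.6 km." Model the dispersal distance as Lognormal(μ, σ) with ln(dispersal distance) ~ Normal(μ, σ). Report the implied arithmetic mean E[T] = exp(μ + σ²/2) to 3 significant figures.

E[T] ≈ 43.4 km

If T ~ Lognormal(μ,σ) then ln T ~ Normal(μ,σ), so the p-quantile of ln T is μ + z_p·σ.
ln(19.8) = 2.986 and ln(83.6) = 4.426; z_{0.34} = -0.4125, z_{0.88} = 1.175.
σ = (4.426 − 2.986)/(1.175 − (-0.4125)) = 0.907.
μ = 2.986 − (-0.4125)·0.907 = 3.360.
E[T] = exp(μ + σ²/2) = exp(3.360 + 0.4116) = 43.4 km.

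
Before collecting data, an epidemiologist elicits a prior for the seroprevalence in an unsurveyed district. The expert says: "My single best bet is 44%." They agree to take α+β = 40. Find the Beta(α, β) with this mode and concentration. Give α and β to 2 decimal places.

For α,β > 1 the Beta mode is (α−1)/(α+β−2). With α+β = 40, the mode is (α−1)/38.
Set (α−1)/38 = 0.44 → α = 1 + 0.44·38 = 17.72.
β = 40 − α = 22.28.

α = 17.72, β = 22.28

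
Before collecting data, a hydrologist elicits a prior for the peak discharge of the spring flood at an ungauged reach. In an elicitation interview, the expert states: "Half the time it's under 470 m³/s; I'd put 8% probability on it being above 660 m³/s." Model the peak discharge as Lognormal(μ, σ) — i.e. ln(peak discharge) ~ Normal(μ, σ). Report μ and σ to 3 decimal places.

If T ~ Lognormal(μ,σ) then ln T ~ Normal(μ,σ), so the p-quantile of ln T is μ + z_p·σ.
ln(470) = 6.153 and ln(660) = 6.492; z_{0.5} = 0, z_{0.92} = 1.405.
σ = (6.492 − 6.153)/(1.405 − (0)) = 0.242.
μ = 6.153 − (0)·0.242 = 6.153.

μ ≈ 6.153, σ ≈ 0.242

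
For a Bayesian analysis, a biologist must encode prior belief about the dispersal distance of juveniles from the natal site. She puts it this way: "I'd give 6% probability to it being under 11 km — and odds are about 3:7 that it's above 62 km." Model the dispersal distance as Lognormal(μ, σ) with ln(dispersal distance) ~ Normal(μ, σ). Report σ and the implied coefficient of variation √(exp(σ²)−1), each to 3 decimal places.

σ ≈ 0.832, CV ≈ 0.999

If T ~ Lognormal(μ,σ) then ln T ~ Normal(μ,σ), so the p-quantile of ln T is μ + z_p·σ.
ln(11) = 2.398 and ln(62) = 4.127; z_{0.06} = -1.555, z_{0.7} = 0.5244.
σ = (4.127 − 2.398)/(0.5244 − (-1.555)) = 0.832.
μ = 2.398 − (-1.555)·0.832 = 3.691.
CV = √(exp(σ²)−1) = √(exp(0.6917)−1) = 0.999.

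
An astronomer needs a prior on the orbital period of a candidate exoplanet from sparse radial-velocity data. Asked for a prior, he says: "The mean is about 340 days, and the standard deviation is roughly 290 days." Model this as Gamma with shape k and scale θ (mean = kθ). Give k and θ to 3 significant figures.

k ≈ 1.37, θ ≈ 247

For Gamma(k, scale θ): mean = kθ, variance = kθ², so CV = 1/√k.
CV = SD/mean = 290/340 = 0.8529, hence k = 1/CV² = 1.37.
Then θ = mean/k = 340/1.37 = 247.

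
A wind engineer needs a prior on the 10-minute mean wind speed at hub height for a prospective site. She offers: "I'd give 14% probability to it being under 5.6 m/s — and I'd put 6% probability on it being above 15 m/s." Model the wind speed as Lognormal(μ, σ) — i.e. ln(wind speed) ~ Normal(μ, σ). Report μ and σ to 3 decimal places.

If T ~ Lognormal(μ,σ) then ln T ~ Normal(μ,σ), so the p-quantile of ln T is μ + z_p·σ.
ln(5.6) = 1.723 and ln(15) = 2.708; z_{0.14} = -1.08, z_{0.94} = 1.555.
σ = (2.708 − 1.723)/(1.555 − (-1.08)) = 0.374.
μ = 1.723 − (-1.08)·0.374 = 2.127.

μ ≈ 2.127, σ ≈ 0.374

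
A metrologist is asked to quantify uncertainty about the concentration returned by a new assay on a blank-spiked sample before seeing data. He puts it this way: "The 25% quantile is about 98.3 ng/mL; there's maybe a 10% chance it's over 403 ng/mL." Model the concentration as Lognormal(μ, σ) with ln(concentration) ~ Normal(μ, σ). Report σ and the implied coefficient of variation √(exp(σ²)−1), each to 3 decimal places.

σ ≈ 0.721, CV ≈ 0.826

If T ~ Lognormal(μ,σ) then ln T ~ Normal(μ,σ), so the p-quantile of ln T is μ + z_p·σ.
ln(98.3) = 4.588 and ln(403) = 5.999; z_{0.25} = -0.6745, z_{0.9} = 1.282.
σ = (5.999 − 4.588)/(1.282 − (-0.6745)) = 0.721.
μ = 4.588 − (-0.6745)·0.721 = 5.075.
CV = √(exp(σ²)−1) = √(exp(0.5203)−1) = 0.826.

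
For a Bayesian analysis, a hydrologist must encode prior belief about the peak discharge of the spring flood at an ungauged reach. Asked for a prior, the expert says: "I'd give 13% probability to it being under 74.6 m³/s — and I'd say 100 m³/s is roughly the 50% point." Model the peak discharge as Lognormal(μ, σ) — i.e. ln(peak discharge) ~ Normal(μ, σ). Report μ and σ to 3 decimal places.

If T ~ Lognormal(μ,σ) then ln T ~ Normal(μ,σ), so the p-quantile of ln T is μ + z_p·σ.
ln(74.6) = 4.312 and ln(100) = 4.605; z_{0.13} = -1.126, z_{0.5} = 0.
σ = (4.605 − 4.312)/(0 − (-1.126)) = 0.260.
μ = 4.312 − (-1.126)·0.260 = 4.605.

μ ≈ 4.605, σ ≈ 0.260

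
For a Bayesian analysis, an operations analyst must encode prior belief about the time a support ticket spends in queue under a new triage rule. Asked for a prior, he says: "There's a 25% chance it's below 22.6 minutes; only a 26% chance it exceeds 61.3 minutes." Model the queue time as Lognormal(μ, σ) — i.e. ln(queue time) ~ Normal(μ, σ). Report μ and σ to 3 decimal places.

If T ~ Lognormal(μ,σ) then ln T ~ Normal(μ,σ), so the p-quantile of ln T is μ + z_p·σ.
ln(22.6) = 3.118 and ln(61.3) = 4.116; z_{0.25} = -0.6745, z_{0.74} = 0.6433.
σ = (4.116 − 3.118)/(0.6433 − (-0.6745)) = 0.757.
μ = 3.118 − (-0.6745)·0.757 = 3.629.

μ ≈ 3.629, σ ≈ 0.757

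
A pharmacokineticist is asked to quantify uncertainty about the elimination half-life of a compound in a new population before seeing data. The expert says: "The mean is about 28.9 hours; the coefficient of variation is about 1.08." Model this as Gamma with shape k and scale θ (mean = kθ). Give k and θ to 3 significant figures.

For Gamma(k, scale θ): mean = kθ, variance = kθ², so CV = 1/√k.
CV = 1.08, hence k = 1/CV² = 0.857.
Then θ = mean/k = 28.9/0.857 = 33.7.

k ≈ 0.857, θ ≈ 33.7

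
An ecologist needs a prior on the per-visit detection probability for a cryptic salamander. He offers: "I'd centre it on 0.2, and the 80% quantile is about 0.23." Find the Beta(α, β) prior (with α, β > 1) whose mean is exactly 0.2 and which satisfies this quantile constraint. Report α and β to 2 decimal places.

α ≈ 24.28, β ≈ 97.11

With mean 0.2 fixed, write α = 0.2s, β = 0.8s where s = α+β.
Need P(θ < 0.23) = 0.8 under Beta(0.2s, 0.8s). Normal approximation: (q−m)/√(m(1−m)/s) ≈ z_{0.8} = 0.842, so s ≈ 0.2·0.8·(0.842)²/(0.23−0.2)² = 125.9.
At s = 125.9: P(θ<0.23) ≈ 0.804. Adjusting to match 0.8 gives s ≈ 121.38.
So α = 0.2·121.38 ≈ 24.28, β = 0.8·121.38 ≈ 97.11.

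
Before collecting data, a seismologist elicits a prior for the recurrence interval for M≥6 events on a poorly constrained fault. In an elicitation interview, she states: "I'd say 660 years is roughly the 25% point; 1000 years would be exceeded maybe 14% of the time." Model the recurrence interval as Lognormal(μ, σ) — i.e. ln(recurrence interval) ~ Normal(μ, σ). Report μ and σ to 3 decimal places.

If T ~ Lognormal(μ,σ) then ln T ~ Normal(μ,σ), so the p-quantile of ln T is μ + z_p·σ.
ln(660) = 6.492 and ln(1000) = 6.908; z_{0.25} = -0.6745, z_{0.86} = 1.08.
σ = (6.908 − 6.492)/(1.08 − (-0.6745)) = 0.237.
μ = 6.492 − (-0.6745)·0.237 = 6.652.

μ ≈ 6.652, σ ≈ 0.237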